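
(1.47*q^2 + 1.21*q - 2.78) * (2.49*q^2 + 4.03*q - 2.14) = 3.6603*q^4 + 8.937*q^3 - 5.1917*q^2 - 13.7928*q + 5.9492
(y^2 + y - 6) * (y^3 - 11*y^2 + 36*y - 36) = y^5 - 10*y^4 + 19*y^3 + 66*y^2 - 252*y + 216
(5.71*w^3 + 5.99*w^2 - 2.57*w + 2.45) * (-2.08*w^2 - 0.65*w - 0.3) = -11.8768*w^5 - 16.1707*w^4 - 0.2609*w^3 - 5.2225*w^2 - 0.8215*w - 0.735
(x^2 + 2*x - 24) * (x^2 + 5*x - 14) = x^4 + 7*x^3 - 28*x^2 - 148*x + 336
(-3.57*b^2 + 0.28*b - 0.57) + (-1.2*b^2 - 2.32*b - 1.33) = -4.77*b^2 - 2.04*b - 1.9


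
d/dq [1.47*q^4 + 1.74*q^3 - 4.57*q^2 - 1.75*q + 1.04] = 5.88*q^3 + 5.22*q^2 - 9.14*q - 1.75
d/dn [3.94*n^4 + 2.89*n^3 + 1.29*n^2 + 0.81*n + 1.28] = 15.76*n^3 + 8.67*n^2 + 2.58*n + 0.81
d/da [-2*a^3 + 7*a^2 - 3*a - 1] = -6*a^2 + 14*a - 3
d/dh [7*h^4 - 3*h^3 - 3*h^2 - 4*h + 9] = 28*h^3 - 9*h^2 - 6*h - 4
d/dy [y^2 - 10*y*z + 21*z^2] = 2*y - 10*z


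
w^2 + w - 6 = (w - 2)*(w + 3)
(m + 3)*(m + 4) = m^2 + 7*m + 12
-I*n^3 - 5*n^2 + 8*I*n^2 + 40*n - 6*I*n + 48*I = (n - 8)*(n - 6*I)*(-I*n + 1)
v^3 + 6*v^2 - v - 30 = (v - 2)*(v + 3)*(v + 5)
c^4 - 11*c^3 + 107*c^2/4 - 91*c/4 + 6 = (c - 8)*(c - 3/2)*(c - 1)*(c - 1/2)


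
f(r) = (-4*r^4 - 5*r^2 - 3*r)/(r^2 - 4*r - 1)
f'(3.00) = 163.50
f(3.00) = 94.50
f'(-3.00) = 13.95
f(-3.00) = -18.00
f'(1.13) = 7.24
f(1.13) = 3.84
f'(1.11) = 6.99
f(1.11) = 3.70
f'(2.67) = 89.42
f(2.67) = 54.26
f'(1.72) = 19.38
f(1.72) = 11.17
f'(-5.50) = 31.28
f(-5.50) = -74.05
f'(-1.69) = 6.42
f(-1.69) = -4.86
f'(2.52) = 69.43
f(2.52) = 42.42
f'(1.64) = 17.04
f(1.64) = 9.71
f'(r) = (4 - 2*r)*(-4*r^4 - 5*r^2 - 3*r)/(r^2 - 4*r - 1)^2 + (-16*r^3 - 10*r - 3)/(r^2 - 4*r - 1) = (-8*r^5 + 48*r^4 + 16*r^3 + 23*r^2 + 10*r + 3)/(r^4 - 8*r^3 + 14*r^2 + 8*r + 1)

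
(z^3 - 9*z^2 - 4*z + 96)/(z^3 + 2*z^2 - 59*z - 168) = (z - 4)/(z + 7)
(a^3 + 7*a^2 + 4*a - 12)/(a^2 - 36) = (a^2 + a - 2)/(a - 6)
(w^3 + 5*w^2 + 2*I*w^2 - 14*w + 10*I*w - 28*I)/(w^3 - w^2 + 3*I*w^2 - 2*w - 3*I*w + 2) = (w^2 + 5*w - 14)/(w^2 + w*(-1 + I) - I)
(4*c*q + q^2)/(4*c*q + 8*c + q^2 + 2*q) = q/(q + 2)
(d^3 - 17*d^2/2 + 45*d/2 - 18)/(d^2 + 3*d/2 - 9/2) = (d^2 - 7*d + 12)/(d + 3)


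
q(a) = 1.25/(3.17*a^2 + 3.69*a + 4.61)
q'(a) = 1.25*(-6.34*a - 3.69)/(3.17*a^2 + 3.69*a + 4.61)^2 = (-7.925*a - 4.6125)/(3.17*a^2 + 3.69*a + 4.61)^2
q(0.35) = 0.20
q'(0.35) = -0.19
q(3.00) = 0.03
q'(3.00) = -0.01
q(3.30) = 0.02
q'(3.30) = -0.01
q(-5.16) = 0.02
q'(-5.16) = 0.01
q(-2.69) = 0.07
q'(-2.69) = 0.05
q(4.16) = 0.02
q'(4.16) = -0.01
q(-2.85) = 0.06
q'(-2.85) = 0.05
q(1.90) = 0.05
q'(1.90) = -0.04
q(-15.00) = 0.00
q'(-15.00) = 0.00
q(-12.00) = 0.00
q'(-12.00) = 0.00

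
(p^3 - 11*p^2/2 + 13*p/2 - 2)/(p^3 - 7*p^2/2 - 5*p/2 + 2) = (p - 1)/(p + 1)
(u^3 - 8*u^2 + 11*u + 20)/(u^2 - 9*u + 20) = u + 1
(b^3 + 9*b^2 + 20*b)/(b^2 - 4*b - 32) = b*(b + 5)/(b - 8)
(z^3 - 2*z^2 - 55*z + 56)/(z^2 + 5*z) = (z^3 - 2*z^2 - 55*z + 56)/(z*(z + 5))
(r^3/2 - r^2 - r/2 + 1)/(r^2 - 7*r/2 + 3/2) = (r^3 - 2*r^2 - r + 2)/(2*r^2 - 7*r + 3)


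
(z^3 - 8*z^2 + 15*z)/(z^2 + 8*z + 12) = z*(z^2 - 8*z + 15)/(z^2 + 8*z + 12)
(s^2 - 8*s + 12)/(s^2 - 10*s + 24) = (s - 2)/(s - 4)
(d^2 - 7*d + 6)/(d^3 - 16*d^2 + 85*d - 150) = (d - 1)/(d^2 - 10*d + 25)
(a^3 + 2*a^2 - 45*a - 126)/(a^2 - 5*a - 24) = (a^2 - a - 42)/(a - 8)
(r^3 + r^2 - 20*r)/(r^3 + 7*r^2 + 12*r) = (r^2 + r - 20)/(r^2 + 7*r + 12)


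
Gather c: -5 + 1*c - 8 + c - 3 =2*c - 16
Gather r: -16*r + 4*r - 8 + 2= -12*r - 6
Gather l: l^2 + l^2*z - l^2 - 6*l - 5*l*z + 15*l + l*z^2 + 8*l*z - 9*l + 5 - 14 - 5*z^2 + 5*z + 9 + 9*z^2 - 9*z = l^2*z + l*(z^2 + 3*z) + 4*z^2 - 4*z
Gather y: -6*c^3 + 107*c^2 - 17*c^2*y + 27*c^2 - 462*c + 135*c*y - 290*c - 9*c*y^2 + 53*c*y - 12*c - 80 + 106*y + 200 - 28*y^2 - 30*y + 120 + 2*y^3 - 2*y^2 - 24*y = -6*c^3 + 134*c^2 - 764*c + 2*y^3 + y^2*(-9*c - 30) + y*(-17*c^2 + 188*c + 52) + 240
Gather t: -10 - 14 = -24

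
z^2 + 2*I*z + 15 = (z - 3*I)*(z + 5*I)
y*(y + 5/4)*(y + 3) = y^3 + 17*y^2/4 + 15*y/4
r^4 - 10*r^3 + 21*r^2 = r^2*(r - 7)*(r - 3)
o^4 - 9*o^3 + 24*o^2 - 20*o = o*(o - 5)*(o - 2)^2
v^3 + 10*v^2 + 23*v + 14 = (v + 1)*(v + 2)*(v + 7)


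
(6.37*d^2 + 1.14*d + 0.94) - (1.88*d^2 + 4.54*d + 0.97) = 4.49*d^2 - 3.4*d - 0.03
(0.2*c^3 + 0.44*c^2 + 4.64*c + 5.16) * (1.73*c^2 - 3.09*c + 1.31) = 0.346*c^5 + 0.1432*c^4 + 6.9296*c^3 - 4.8344*c^2 - 9.866*c + 6.7596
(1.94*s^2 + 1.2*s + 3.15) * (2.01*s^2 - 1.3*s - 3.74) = 3.8994*s^4 - 0.11*s^3 - 2.4841*s^2 - 8.583*s - 11.781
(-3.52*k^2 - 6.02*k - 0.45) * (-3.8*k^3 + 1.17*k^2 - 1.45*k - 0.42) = 13.376*k^5 + 18.7576*k^4 - 0.229399999999999*k^3 + 9.6809*k^2 + 3.1809*k + 0.189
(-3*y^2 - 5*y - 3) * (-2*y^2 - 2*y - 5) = 6*y^4 + 16*y^3 + 31*y^2 + 31*y + 15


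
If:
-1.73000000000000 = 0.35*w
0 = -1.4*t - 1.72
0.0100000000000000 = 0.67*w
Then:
No Solution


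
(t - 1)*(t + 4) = t^2 + 3*t - 4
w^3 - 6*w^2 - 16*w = w*(w - 8)*(w + 2)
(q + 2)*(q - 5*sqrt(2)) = q^2 - 5*sqrt(2)*q + 2*q - 10*sqrt(2)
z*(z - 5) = z^2 - 5*z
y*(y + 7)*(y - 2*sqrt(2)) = y^3 - 2*sqrt(2)*y^2 + 7*y^2 - 14*sqrt(2)*y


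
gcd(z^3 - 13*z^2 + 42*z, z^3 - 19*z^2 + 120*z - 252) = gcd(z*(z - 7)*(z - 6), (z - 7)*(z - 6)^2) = z^2 - 13*z + 42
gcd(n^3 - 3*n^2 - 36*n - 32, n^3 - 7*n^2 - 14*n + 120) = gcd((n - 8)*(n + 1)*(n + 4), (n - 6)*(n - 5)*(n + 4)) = n + 4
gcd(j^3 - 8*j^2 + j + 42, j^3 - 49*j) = j - 7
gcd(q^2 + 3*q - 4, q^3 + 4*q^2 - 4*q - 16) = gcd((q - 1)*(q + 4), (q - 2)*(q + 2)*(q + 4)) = q + 4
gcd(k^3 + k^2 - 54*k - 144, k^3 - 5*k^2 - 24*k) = k^2 - 5*k - 24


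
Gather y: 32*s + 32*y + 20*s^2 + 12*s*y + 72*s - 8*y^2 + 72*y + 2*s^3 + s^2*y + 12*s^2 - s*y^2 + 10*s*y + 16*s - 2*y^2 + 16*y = 2*s^3 + 32*s^2 + 120*s + y^2*(-s - 10) + y*(s^2 + 22*s + 120)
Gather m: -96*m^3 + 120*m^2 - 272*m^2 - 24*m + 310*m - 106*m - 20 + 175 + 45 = -96*m^3 - 152*m^2 + 180*m + 200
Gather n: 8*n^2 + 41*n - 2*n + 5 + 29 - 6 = 8*n^2 + 39*n + 28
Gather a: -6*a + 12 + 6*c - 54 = -6*a + 6*c - 42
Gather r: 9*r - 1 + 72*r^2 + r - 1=72*r^2 + 10*r - 2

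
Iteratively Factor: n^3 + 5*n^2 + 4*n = (n + 4)*(n^2 + n) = (n + 1)*(n + 4)*(n)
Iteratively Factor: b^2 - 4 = (b + 2)*(b - 2)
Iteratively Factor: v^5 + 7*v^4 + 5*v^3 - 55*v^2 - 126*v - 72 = (v + 4)*(v^4 + 3*v^3 - 7*v^2 - 27*v - 18) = (v + 2)*(v + 4)*(v^3 + v^2 - 9*v - 9) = (v + 2)*(v + 3)*(v + 4)*(v^2 - 2*v - 3) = (v - 3)*(v + 2)*(v + 3)*(v + 4)*(v + 1)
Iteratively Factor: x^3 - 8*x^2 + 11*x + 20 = (x - 4)*(x^2 - 4*x - 5) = (x - 5)*(x - 4)*(x + 1)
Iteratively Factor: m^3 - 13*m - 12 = (m - 4)*(m^2 + 4*m + 3) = (m - 4)*(m + 3)*(m + 1)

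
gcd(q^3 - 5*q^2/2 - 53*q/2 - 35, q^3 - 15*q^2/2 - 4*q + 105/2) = q^2 - 9*q/2 - 35/2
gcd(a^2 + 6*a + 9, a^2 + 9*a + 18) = a + 3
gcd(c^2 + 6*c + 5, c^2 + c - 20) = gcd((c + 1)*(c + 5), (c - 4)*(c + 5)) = c + 5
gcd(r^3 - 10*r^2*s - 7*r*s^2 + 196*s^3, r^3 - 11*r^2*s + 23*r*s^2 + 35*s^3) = r - 7*s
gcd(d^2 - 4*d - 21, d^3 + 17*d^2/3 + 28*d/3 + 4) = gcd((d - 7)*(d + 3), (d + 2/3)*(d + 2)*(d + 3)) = d + 3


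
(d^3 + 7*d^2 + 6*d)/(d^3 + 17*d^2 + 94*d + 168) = d*(d + 1)/(d^2 + 11*d + 28)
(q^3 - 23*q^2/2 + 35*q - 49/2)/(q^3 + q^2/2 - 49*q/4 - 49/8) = 4*(q^2 - 8*q + 7)/(4*q^2 + 16*q + 7)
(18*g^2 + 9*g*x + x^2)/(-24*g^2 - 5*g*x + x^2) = (6*g + x)/(-8*g + x)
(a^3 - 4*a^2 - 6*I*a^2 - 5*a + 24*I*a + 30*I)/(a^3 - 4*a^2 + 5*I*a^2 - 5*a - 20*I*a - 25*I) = (a - 6*I)/(a + 5*I)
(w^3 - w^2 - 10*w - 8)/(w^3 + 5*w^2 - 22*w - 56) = (w + 1)/(w + 7)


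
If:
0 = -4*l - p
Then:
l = -p/4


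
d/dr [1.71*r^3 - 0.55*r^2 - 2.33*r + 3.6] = 5.13*r^2 - 1.1*r - 2.33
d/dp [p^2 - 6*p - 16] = 2*p - 6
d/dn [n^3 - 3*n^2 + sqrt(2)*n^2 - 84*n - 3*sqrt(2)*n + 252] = 3*n^2 - 6*n + 2*sqrt(2)*n - 84 - 3*sqrt(2)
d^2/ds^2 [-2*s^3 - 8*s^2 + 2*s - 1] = -12*s - 16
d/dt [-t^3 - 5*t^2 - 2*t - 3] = -3*t^2 - 10*t - 2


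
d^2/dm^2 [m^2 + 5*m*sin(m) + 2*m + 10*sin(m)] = -5*m*sin(m) + 10*sqrt(2)*cos(m + pi/4) + 2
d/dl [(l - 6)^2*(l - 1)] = (l - 6)*(3*l - 8)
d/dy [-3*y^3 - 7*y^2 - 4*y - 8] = -9*y^2 - 14*y - 4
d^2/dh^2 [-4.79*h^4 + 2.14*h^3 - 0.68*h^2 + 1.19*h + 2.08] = -57.48*h^2 + 12.84*h - 1.36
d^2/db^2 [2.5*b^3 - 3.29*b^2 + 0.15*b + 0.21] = 15.0*b - 6.58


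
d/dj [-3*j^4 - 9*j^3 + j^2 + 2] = j*(-12*j^2 - 27*j + 2)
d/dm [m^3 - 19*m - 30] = 3*m^2 - 19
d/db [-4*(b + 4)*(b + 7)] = -8*b - 44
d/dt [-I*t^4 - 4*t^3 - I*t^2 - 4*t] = -4*I*t^3 - 12*t^2 - 2*I*t - 4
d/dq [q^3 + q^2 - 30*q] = 3*q^2 + 2*q - 30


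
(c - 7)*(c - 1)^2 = c^3 - 9*c^2 + 15*c - 7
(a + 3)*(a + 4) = a^2 + 7*a + 12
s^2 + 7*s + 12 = (s + 3)*(s + 4)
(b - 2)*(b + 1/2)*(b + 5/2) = b^3 + b^2 - 19*b/4 - 5/2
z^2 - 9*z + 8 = (z - 8)*(z - 1)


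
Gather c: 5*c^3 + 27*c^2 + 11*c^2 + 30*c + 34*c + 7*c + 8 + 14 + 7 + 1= 5*c^3 + 38*c^2 + 71*c + 30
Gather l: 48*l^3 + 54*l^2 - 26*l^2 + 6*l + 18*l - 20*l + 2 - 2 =48*l^3 + 28*l^2 + 4*l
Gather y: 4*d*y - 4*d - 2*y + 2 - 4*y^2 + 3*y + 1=-4*d - 4*y^2 + y*(4*d + 1) + 3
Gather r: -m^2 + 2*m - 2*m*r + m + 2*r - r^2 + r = -m^2 + 3*m - r^2 + r*(3 - 2*m)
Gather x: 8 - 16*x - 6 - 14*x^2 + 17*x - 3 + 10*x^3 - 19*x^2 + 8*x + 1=10*x^3 - 33*x^2 + 9*x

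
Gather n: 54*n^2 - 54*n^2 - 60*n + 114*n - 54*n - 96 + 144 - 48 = 0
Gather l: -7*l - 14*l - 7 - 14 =-21*l - 21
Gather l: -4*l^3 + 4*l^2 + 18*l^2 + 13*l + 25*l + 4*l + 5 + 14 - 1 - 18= -4*l^3 + 22*l^2 + 42*l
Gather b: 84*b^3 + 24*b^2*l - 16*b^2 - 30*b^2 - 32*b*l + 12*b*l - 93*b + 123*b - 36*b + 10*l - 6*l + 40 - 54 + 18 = 84*b^3 + b^2*(24*l - 46) + b*(-20*l - 6) + 4*l + 4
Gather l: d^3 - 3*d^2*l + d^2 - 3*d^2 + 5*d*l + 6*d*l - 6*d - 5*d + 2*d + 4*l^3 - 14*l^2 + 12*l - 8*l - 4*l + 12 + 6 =d^3 - 2*d^2 - 9*d + 4*l^3 - 14*l^2 + l*(-3*d^2 + 11*d) + 18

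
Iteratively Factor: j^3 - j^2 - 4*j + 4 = (j + 2)*(j^2 - 3*j + 2) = (j - 2)*(j + 2)*(j - 1)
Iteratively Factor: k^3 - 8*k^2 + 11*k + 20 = (k - 4)*(k^2 - 4*k - 5) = (k - 4)*(k + 1)*(k - 5)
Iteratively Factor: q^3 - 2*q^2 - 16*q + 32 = (q - 4)*(q^2 + 2*q - 8) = (q - 4)*(q - 2)*(q + 4)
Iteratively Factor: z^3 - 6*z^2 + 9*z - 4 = (z - 1)*(z^2 - 5*z + 4) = (z - 4)*(z - 1)*(z - 1)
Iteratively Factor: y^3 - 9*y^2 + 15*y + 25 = (y - 5)*(y^2 - 4*y - 5) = (y - 5)^2*(y + 1)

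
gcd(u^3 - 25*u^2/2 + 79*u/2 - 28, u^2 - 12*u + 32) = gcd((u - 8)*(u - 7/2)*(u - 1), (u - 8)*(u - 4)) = u - 8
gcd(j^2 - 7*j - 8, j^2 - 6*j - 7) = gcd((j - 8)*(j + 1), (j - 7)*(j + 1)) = j + 1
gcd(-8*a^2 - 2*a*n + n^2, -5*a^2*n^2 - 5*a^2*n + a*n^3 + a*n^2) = 1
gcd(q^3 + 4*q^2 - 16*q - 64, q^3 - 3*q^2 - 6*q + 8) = q - 4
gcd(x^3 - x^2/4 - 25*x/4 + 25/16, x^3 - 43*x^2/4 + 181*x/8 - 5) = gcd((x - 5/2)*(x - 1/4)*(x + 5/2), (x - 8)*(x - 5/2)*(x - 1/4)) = x^2 - 11*x/4 + 5/8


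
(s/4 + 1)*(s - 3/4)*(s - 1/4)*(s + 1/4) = s^4/4 + 13*s^3/16 - 49*s^2/64 - 13*s/256 + 3/64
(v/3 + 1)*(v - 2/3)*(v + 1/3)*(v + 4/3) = v^4/3 + 4*v^3/3 + 7*v^2/9 - 62*v/81 - 8/27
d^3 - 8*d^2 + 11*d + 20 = (d - 5)*(d - 4)*(d + 1)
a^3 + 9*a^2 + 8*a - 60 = (a - 2)*(a + 5)*(a + 6)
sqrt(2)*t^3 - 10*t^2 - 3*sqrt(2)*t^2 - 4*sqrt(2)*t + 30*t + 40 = (t - 4)*(t - 5*sqrt(2))*(sqrt(2)*t + sqrt(2))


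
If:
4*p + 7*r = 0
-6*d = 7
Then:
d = -7/6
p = -7*r/4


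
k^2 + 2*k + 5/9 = (k + 1/3)*(k + 5/3)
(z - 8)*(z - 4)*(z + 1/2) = z^3 - 23*z^2/2 + 26*z + 16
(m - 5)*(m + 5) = m^2 - 25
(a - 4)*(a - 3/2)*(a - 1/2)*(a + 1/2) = a^4 - 11*a^3/2 + 23*a^2/4 + 11*a/8 - 3/2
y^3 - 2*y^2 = y^2*(y - 2)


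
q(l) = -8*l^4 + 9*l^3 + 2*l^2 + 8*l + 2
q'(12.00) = -51352.00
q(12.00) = -149950.00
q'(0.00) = 8.00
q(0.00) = 2.00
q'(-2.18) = 459.12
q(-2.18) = -279.86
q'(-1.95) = 340.14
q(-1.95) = -188.40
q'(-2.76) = 875.42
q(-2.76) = -658.29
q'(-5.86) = 7351.09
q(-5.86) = -11220.94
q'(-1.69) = 232.81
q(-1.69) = -114.51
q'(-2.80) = 910.94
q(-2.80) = -694.01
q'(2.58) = -351.51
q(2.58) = -163.95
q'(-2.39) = 589.53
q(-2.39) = -389.59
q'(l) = -32*l^3 + 27*l^2 + 4*l + 8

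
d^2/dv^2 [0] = 0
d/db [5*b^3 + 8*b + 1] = 15*b^2 + 8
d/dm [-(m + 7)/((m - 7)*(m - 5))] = (m^2 + 14*m - 119)/(m^4 - 24*m^3 + 214*m^2 - 840*m + 1225)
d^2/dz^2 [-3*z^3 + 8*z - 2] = -18*z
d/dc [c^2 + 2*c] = 2*c + 2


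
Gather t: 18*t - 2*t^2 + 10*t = -2*t^2 + 28*t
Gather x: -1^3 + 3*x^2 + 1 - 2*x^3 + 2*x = -2*x^3 + 3*x^2 + 2*x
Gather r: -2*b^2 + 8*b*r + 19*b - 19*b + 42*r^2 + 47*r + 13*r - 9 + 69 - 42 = -2*b^2 + 42*r^2 + r*(8*b + 60) + 18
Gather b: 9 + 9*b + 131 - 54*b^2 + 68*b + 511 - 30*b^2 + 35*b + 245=-84*b^2 + 112*b + 896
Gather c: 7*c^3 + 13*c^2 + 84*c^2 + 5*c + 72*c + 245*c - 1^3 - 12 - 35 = 7*c^3 + 97*c^2 + 322*c - 48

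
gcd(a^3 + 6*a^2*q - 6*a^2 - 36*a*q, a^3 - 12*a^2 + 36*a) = a^2 - 6*a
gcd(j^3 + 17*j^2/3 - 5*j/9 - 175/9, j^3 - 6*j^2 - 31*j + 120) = j + 5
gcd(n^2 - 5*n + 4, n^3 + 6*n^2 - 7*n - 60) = 1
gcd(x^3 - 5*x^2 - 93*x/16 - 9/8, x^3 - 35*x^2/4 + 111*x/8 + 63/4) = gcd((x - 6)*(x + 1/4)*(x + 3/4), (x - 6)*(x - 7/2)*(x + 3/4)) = x^2 - 21*x/4 - 9/2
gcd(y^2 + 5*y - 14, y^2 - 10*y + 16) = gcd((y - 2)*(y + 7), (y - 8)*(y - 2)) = y - 2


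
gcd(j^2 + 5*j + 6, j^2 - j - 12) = j + 3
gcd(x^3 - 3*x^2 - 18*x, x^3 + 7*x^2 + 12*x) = x^2 + 3*x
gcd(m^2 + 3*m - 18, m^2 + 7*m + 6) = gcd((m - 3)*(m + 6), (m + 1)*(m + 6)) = m + 6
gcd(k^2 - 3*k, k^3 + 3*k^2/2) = k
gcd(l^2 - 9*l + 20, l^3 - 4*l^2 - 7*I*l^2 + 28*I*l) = l - 4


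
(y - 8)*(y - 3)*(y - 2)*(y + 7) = y^4 - 6*y^3 - 45*y^2 + 274*y - 336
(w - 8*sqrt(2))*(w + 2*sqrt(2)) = w^2 - 6*sqrt(2)*w - 32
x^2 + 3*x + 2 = (x + 1)*(x + 2)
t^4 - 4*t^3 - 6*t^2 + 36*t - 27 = (t - 3)^2*(t - 1)*(t + 3)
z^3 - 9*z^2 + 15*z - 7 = (z - 7)*(z - 1)^2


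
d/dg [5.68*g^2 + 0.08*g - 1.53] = 11.36*g + 0.08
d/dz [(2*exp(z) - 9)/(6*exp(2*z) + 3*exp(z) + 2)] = (-12*exp(2*z) + 108*exp(z) + 31)*exp(z)/(36*exp(4*z) + 36*exp(3*z) + 33*exp(2*z) + 12*exp(z) + 4)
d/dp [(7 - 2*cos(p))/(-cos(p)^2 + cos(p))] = (-14*cos(p) + cos(2*p) + 8)*sin(p)/((cos(p) - 1)^2*cos(p)^2)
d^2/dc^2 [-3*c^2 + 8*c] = -6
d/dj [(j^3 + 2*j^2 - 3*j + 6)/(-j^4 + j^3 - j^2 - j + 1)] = (j^6 + 4*j^5 - 12*j^4 + 28*j^3 - 20*j^2 + 16*j + 3)/(j^8 - 2*j^7 + 3*j^6 - 3*j^4 + 4*j^3 - j^2 - 2*j + 1)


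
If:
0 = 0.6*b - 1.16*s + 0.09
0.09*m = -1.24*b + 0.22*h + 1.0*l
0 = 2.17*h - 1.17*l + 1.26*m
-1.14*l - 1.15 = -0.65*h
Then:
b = 1.93333333333333*s - 0.15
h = 2.67104890223044*s + 0.822781947013857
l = 1.52296647934192*s - 0.53964187231666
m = -3.18595661667462*s - 1.91810937748457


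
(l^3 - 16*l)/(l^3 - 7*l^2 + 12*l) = (l + 4)/(l - 3)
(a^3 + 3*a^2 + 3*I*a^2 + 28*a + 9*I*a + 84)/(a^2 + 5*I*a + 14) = (a^2 + a*(3 - 4*I) - 12*I)/(a - 2*I)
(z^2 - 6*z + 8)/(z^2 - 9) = (z^2 - 6*z + 8)/(z^2 - 9)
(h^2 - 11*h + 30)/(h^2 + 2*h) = (h^2 - 11*h + 30)/(h*(h + 2))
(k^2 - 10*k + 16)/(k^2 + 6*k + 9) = (k^2 - 10*k + 16)/(k^2 + 6*k + 9)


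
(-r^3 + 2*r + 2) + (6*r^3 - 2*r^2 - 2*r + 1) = 5*r^3 - 2*r^2 + 3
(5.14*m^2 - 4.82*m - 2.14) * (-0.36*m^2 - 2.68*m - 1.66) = -1.8504*m^4 - 12.04*m^3 + 5.1556*m^2 + 13.7364*m + 3.5524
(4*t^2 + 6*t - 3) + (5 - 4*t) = 4*t^2 + 2*t + 2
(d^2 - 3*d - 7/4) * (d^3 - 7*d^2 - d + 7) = d^5 - 10*d^4 + 73*d^3/4 + 89*d^2/4 - 77*d/4 - 49/4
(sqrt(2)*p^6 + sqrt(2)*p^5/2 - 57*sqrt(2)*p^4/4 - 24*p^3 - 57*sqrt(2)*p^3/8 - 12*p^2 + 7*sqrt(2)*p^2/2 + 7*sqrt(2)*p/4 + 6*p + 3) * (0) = 0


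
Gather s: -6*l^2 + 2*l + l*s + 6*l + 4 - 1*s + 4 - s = -6*l^2 + 8*l + s*(l - 2) + 8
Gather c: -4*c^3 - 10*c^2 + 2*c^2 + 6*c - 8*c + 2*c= -4*c^3 - 8*c^2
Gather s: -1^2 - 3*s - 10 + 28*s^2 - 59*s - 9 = 28*s^2 - 62*s - 20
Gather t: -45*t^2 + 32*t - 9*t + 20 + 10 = -45*t^2 + 23*t + 30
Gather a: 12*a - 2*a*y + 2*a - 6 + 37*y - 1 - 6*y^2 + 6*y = a*(14 - 2*y) - 6*y^2 + 43*y - 7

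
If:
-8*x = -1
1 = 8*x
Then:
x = 1/8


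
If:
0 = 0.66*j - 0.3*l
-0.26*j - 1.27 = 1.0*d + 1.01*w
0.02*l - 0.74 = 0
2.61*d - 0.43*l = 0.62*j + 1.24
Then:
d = 10.57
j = 16.82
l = 37.00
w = -16.05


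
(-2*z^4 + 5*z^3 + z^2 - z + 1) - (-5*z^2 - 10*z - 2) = -2*z^4 + 5*z^3 + 6*z^2 + 9*z + 3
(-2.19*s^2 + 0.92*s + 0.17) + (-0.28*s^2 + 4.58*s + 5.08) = -2.47*s^2 + 5.5*s + 5.25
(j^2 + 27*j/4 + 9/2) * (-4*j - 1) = -4*j^3 - 28*j^2 - 99*j/4 - 9/2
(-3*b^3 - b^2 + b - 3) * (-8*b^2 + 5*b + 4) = 24*b^5 - 7*b^4 - 25*b^3 + 25*b^2 - 11*b - 12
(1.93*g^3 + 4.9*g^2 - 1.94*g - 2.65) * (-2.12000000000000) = -4.0916*g^3 - 10.388*g^2 + 4.1128*g + 5.618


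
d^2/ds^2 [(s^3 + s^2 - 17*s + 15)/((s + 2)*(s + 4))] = 10*(s^3 + 33*s^2 + 174*s + 260)/(s^6 + 18*s^5 + 132*s^4 + 504*s^3 + 1056*s^2 + 1152*s + 512)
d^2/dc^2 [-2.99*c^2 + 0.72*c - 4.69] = -5.98000000000000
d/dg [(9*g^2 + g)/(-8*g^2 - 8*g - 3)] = (-64*g^2 - 54*g - 3)/(64*g^4 + 128*g^3 + 112*g^2 + 48*g + 9)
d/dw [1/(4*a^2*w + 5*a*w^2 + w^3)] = (-4*a^2 - 10*a*w - 3*w^2)/(w^2*(4*a^2 + 5*a*w + w^2)^2)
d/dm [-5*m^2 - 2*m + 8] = -10*m - 2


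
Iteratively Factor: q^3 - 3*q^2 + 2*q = (q - 2)*(q^2 - q) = q*(q - 2)*(q - 1)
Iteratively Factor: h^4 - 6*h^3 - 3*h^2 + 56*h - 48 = (h + 3)*(h^3 - 9*h^2 + 24*h - 16) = (h - 4)*(h + 3)*(h^2 - 5*h + 4) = (h - 4)^2*(h + 3)*(h - 1)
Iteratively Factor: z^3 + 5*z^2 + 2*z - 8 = (z + 2)*(z^2 + 3*z - 4) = (z + 2)*(z + 4)*(z - 1)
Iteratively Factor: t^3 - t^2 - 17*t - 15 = (t - 5)*(t^2 + 4*t + 3) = (t - 5)*(t + 3)*(t + 1)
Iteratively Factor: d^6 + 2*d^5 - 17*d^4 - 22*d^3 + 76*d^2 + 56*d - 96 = (d + 4)*(d^5 - 2*d^4 - 9*d^3 + 14*d^2 + 20*d - 24) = (d + 2)*(d + 4)*(d^4 - 4*d^3 - d^2 + 16*d - 12) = (d - 2)*(d + 2)*(d + 4)*(d^3 - 2*d^2 - 5*d + 6) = (d - 3)*(d - 2)*(d + 2)*(d + 4)*(d^2 + d - 2) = (d - 3)*(d - 2)*(d + 2)^2*(d + 4)*(d - 1)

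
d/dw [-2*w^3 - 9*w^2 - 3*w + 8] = -6*w^2 - 18*w - 3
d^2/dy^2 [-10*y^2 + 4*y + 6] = -20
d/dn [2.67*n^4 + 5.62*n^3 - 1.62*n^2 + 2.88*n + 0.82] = 10.68*n^3 + 16.86*n^2 - 3.24*n + 2.88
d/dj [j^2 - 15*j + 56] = 2*j - 15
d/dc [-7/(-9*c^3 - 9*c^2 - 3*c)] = 7*(-9*c^2 - 6*c - 1)/(3*c^2*(3*c^2 + 3*c + 1)^2)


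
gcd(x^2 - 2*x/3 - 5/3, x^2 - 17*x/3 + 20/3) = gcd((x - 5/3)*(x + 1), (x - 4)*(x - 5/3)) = x - 5/3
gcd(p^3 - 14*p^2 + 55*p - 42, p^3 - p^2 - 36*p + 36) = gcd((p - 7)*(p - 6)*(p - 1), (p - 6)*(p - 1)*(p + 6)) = p^2 - 7*p + 6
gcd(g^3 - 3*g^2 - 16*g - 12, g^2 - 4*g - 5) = g + 1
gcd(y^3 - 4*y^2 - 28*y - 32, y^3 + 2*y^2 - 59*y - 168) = y - 8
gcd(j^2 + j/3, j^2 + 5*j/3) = j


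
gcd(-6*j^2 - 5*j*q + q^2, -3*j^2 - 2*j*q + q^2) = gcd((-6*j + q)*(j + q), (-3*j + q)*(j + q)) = j + q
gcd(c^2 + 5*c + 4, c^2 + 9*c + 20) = c + 4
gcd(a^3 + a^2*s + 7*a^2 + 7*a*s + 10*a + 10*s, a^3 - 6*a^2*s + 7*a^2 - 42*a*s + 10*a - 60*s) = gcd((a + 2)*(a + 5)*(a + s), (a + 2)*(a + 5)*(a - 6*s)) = a^2 + 7*a + 10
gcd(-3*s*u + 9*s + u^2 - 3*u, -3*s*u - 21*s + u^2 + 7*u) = 3*s - u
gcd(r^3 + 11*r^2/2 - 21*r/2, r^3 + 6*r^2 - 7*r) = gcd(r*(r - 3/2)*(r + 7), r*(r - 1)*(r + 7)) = r^2 + 7*r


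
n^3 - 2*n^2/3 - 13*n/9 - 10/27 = (n - 5/3)*(n + 1/3)*(n + 2/3)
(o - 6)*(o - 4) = o^2 - 10*o + 24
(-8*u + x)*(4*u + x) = -32*u^2 - 4*u*x + x^2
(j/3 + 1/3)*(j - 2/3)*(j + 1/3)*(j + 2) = j^4/3 + 8*j^3/9 + 7*j^2/27 - 4*j/9 - 4/27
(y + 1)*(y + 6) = y^2 + 7*y + 6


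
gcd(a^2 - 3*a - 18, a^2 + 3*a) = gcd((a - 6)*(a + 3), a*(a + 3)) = a + 3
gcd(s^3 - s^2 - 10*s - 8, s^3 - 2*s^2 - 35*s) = 1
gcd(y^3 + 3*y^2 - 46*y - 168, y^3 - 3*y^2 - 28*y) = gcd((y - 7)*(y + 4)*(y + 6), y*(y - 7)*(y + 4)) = y^2 - 3*y - 28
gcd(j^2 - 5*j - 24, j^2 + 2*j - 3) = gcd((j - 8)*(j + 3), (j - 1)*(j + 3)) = j + 3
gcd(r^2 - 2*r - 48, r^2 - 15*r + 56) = r - 8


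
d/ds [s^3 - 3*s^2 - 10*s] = 3*s^2 - 6*s - 10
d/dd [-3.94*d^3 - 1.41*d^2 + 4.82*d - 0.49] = -11.82*d^2 - 2.82*d + 4.82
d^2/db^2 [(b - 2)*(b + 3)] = 2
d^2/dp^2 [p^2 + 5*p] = 2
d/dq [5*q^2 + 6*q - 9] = 10*q + 6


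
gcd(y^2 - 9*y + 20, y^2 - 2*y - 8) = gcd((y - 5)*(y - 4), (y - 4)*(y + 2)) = y - 4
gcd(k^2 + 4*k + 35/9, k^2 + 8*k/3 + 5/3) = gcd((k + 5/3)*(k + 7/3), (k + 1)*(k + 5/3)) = k + 5/3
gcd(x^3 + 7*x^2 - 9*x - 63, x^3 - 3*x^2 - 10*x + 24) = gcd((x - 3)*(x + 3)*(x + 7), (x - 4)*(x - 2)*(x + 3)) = x + 3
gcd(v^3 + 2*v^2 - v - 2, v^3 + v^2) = v + 1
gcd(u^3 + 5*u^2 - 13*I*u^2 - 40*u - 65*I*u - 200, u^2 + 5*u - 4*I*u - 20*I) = u + 5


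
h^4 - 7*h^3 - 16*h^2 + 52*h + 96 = (h - 8)*(h - 3)*(h + 2)^2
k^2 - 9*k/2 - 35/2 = (k - 7)*(k + 5/2)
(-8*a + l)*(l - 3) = -8*a*l + 24*a + l^2 - 3*l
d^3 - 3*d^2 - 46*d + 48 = (d - 8)*(d - 1)*(d + 6)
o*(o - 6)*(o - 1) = o^3 - 7*o^2 + 6*o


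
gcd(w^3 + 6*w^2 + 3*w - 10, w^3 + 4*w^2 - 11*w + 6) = w - 1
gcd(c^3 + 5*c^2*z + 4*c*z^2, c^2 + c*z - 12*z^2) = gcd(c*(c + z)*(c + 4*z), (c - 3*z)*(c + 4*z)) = c + 4*z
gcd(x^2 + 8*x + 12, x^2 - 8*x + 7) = 1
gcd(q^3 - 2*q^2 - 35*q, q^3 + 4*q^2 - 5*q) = q^2 + 5*q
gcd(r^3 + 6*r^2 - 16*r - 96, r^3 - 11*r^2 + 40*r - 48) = r - 4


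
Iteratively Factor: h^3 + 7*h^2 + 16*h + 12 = (h + 2)*(h^2 + 5*h + 6) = (h + 2)*(h + 3)*(h + 2)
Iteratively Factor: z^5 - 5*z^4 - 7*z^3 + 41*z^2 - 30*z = (z + 3)*(z^4 - 8*z^3 + 17*z^2 - 10*z) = (z - 5)*(z + 3)*(z^3 - 3*z^2 + 2*z) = z*(z - 5)*(z + 3)*(z^2 - 3*z + 2) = z*(z - 5)*(z - 1)*(z + 3)*(z - 2)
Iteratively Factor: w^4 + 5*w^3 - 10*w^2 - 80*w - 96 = (w + 4)*(w^3 + w^2 - 14*w - 24) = (w + 2)*(w + 4)*(w^2 - w - 12) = (w + 2)*(w + 3)*(w + 4)*(w - 4)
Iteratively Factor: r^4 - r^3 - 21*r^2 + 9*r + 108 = (r + 3)*(r^3 - 4*r^2 - 9*r + 36) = (r + 3)^2*(r^2 - 7*r + 12) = (r - 3)*(r + 3)^2*(r - 4)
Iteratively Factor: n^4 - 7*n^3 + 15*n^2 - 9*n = (n - 3)*(n^3 - 4*n^2 + 3*n) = (n - 3)*(n - 1)*(n^2 - 3*n) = (n - 3)^2*(n - 1)*(n)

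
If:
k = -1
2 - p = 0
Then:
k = -1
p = 2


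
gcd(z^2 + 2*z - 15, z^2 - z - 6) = z - 3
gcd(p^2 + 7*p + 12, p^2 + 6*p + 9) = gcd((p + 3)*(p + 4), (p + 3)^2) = p + 3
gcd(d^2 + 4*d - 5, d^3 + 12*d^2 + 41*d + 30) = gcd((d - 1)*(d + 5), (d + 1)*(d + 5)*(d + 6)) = d + 5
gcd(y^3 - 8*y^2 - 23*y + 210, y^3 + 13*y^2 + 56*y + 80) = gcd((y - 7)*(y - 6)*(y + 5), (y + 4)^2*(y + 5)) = y + 5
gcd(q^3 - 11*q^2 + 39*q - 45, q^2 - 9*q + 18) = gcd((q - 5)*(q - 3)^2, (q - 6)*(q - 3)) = q - 3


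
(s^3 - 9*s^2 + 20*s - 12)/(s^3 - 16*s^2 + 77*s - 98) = (s^2 - 7*s + 6)/(s^2 - 14*s + 49)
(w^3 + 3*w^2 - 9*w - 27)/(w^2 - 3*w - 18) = (w^2 - 9)/(w - 6)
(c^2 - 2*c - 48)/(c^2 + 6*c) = (c - 8)/c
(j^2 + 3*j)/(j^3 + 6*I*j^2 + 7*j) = (j + 3)/(j^2 + 6*I*j + 7)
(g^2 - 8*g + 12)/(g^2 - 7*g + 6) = (g - 2)/(g - 1)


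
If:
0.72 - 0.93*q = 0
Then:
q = 0.77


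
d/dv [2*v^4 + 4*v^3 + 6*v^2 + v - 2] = 8*v^3 + 12*v^2 + 12*v + 1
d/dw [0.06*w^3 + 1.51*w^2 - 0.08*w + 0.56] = 0.18*w^2 + 3.02*w - 0.08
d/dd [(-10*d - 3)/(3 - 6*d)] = -16/(3*(2*d - 1)^2)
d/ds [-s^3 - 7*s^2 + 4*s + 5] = -3*s^2 - 14*s + 4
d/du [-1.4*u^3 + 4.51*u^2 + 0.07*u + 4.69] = -4.2*u^2 + 9.02*u + 0.07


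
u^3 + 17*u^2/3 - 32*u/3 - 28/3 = (u - 2)*(u + 2/3)*(u + 7)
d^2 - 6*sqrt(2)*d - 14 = (d - 7*sqrt(2))*(d + sqrt(2))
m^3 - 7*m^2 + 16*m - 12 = (m - 3)*(m - 2)^2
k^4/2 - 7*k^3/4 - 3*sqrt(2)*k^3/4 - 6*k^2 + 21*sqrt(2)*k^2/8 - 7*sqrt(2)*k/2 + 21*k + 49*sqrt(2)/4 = (k/2 + sqrt(2)/2)*(k - 7/2)*(k - 7*sqrt(2)/2)*(k + sqrt(2))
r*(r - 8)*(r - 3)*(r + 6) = r^4 - 5*r^3 - 42*r^2 + 144*r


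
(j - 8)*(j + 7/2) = j^2 - 9*j/2 - 28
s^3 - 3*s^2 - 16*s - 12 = (s - 6)*(s + 1)*(s + 2)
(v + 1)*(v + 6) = v^2 + 7*v + 6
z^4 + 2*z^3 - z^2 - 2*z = z*(z - 1)*(z + 1)*(z + 2)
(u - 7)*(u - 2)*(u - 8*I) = u^3 - 9*u^2 - 8*I*u^2 + 14*u + 72*I*u - 112*I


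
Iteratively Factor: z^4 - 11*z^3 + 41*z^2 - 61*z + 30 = (z - 3)*(z^3 - 8*z^2 + 17*z - 10) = (z - 3)*(z - 2)*(z^2 - 6*z + 5) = (z - 3)*(z - 2)*(z - 1)*(z - 5)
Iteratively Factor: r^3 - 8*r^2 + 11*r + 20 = (r - 5)*(r^2 - 3*r - 4) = (r - 5)*(r + 1)*(r - 4)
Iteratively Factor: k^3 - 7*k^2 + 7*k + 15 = (k - 3)*(k^2 - 4*k - 5) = (k - 5)*(k - 3)*(k + 1)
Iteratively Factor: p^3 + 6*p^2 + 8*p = (p + 2)*(p^2 + 4*p) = p*(p + 2)*(p + 4)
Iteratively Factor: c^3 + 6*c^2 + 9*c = (c + 3)*(c^2 + 3*c) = (c + 3)^2*(c)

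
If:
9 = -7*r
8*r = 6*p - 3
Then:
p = -17/14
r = -9/7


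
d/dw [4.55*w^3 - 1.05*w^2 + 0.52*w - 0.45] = 13.65*w^2 - 2.1*w + 0.52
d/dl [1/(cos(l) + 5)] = sin(l)/(cos(l) + 5)^2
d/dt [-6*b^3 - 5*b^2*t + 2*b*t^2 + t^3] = -5*b^2 + 4*b*t + 3*t^2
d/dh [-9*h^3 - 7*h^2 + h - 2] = -27*h^2 - 14*h + 1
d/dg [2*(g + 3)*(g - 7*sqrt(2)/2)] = 4*g - 7*sqrt(2) + 6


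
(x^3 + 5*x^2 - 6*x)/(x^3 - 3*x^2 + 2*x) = (x + 6)/(x - 2)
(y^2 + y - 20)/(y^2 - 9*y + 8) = (y^2 + y - 20)/(y^2 - 9*y + 8)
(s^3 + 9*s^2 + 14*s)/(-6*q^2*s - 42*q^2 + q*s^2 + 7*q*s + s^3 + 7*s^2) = s*(-s - 2)/(6*q^2 - q*s - s^2)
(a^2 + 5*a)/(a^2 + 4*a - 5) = a/(a - 1)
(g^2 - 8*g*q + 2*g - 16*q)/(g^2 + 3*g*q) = (g^2 - 8*g*q + 2*g - 16*q)/(g*(g + 3*q))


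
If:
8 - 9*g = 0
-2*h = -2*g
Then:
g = 8/9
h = 8/9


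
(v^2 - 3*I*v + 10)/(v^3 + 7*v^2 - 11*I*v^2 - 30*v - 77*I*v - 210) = (v + 2*I)/(v^2 + v*(7 - 6*I) - 42*I)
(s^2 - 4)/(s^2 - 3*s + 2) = (s + 2)/(s - 1)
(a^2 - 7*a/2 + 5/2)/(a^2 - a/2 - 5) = (a - 1)/(a + 2)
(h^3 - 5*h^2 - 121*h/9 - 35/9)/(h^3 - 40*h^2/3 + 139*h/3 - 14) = (9*h^2 + 18*h + 5)/(3*(3*h^2 - 19*h + 6))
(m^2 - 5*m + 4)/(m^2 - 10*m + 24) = (m - 1)/(m - 6)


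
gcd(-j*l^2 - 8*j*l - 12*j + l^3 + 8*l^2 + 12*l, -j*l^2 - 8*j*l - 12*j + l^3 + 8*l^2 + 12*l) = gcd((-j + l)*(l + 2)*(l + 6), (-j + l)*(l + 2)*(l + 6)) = j*l^2 + 8*j*l + 12*j - l^3 - 8*l^2 - 12*l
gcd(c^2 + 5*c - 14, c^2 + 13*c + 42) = c + 7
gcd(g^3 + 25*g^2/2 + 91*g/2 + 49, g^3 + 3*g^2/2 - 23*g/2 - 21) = g + 2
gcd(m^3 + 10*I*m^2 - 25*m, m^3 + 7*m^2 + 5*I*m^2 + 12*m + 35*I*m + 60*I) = m + 5*I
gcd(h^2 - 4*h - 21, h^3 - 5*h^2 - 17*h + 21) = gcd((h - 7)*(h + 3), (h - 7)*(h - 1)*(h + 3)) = h^2 - 4*h - 21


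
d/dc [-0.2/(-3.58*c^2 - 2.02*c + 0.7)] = (-1.432*c - 0.404)/(3.58*c^2 + 2.02*c - 0.7)^2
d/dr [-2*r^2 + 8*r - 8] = 8 - 4*r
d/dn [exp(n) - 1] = exp(n)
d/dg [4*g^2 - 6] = 8*g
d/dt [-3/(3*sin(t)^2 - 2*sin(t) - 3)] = 6*(3*sin(t) - 1)*cos(t)/(2*sin(t) + 3*cos(t)^2)^2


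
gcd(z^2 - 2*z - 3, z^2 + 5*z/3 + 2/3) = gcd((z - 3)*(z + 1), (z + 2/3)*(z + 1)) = z + 1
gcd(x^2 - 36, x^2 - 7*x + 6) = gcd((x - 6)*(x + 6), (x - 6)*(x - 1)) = x - 6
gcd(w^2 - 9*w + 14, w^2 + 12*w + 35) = 1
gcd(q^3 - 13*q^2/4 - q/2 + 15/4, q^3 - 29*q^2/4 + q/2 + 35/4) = q^2 - q/4 - 5/4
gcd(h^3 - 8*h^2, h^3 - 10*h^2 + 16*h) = h^2 - 8*h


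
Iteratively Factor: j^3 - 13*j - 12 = (j - 4)*(j^2 + 4*j + 3) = (j - 4)*(j + 3)*(j + 1)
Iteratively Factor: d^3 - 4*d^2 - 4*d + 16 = (d + 2)*(d^2 - 6*d + 8) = (d - 4)*(d + 2)*(d - 2)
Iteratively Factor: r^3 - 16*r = (r - 4)*(r^2 + 4*r) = (r - 4)*(r + 4)*(r)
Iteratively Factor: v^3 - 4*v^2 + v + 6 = (v - 2)*(v^2 - 2*v - 3) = (v - 3)*(v - 2)*(v + 1)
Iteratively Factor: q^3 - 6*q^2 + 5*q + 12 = (q - 3)*(q^2 - 3*q - 4) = (q - 3)*(q + 1)*(q - 4)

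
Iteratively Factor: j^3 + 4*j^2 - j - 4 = (j - 1)*(j^2 + 5*j + 4) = (j - 1)*(j + 1)*(j + 4)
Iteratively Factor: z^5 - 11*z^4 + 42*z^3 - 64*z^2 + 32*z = (z - 1)*(z^4 - 10*z^3 + 32*z^2 - 32*z) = z*(z - 1)*(z^3 - 10*z^2 + 32*z - 32) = z*(z - 2)*(z - 1)*(z^2 - 8*z + 16) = z*(z - 4)*(z - 2)*(z - 1)*(z - 4)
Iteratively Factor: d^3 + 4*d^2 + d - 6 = (d - 1)*(d^2 + 5*d + 6) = (d - 1)*(d + 2)*(d + 3)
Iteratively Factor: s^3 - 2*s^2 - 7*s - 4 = (s + 1)*(s^2 - 3*s - 4) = (s - 4)*(s + 1)*(s + 1)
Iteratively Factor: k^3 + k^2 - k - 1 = (k + 1)*(k^2 - 1) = (k + 1)^2*(k - 1)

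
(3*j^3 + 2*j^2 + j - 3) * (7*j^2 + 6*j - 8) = 21*j^5 + 32*j^4 - 5*j^3 - 31*j^2 - 26*j + 24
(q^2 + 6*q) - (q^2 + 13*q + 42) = -7*q - 42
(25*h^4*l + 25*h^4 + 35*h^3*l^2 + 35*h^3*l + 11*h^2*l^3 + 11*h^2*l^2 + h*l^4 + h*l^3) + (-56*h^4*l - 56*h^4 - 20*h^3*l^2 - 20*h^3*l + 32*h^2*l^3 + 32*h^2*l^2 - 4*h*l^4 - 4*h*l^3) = -31*h^4*l - 31*h^4 + 15*h^3*l^2 + 15*h^3*l + 43*h^2*l^3 + 43*h^2*l^2 - 3*h*l^4 - 3*h*l^3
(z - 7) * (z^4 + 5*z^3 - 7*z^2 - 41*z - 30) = z^5 - 2*z^4 - 42*z^3 + 8*z^2 + 257*z + 210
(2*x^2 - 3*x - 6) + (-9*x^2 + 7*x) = -7*x^2 + 4*x - 6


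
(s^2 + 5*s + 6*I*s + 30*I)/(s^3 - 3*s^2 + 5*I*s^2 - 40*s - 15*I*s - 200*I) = (s + 6*I)/(s^2 + s*(-8 + 5*I) - 40*I)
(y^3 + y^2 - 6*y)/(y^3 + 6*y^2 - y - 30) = y/(y + 5)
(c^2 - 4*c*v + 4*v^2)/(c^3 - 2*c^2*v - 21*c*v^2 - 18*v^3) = (-c^2 + 4*c*v - 4*v^2)/(-c^3 + 2*c^2*v + 21*c*v^2 + 18*v^3)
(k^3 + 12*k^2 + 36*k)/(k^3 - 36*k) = (k + 6)/(k - 6)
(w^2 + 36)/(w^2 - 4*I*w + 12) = (w + 6*I)/(w + 2*I)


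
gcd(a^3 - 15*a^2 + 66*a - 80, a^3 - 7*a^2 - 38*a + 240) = a^2 - 13*a + 40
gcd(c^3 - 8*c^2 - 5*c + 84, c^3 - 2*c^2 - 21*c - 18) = c + 3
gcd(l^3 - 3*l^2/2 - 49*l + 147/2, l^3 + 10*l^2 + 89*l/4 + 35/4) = l + 7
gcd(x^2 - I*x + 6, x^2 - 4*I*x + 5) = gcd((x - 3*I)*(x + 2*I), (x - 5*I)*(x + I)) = 1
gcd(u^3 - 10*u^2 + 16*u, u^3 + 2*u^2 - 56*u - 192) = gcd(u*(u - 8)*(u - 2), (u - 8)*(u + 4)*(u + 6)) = u - 8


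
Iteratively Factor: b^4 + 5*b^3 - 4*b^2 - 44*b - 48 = (b + 4)*(b^3 + b^2 - 8*b - 12) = (b - 3)*(b + 4)*(b^2 + 4*b + 4) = (b - 3)*(b + 2)*(b + 4)*(b + 2)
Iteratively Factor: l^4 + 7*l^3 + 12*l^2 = (l + 4)*(l^3 + 3*l^2) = l*(l + 4)*(l^2 + 3*l) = l^2*(l + 4)*(l + 3)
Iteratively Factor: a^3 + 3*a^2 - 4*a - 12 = (a + 2)*(a^2 + a - 6) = (a + 2)*(a + 3)*(a - 2)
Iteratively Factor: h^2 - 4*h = (h)*(h - 4)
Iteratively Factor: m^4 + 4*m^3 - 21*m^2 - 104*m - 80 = (m + 4)*(m^3 - 21*m - 20) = (m - 5)*(m + 4)*(m^2 + 5*m + 4) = (m - 5)*(m + 4)^2*(m + 1)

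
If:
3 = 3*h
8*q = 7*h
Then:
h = 1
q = 7/8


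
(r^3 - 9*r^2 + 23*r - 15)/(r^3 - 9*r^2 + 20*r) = (r^2 - 4*r + 3)/(r*(r - 4))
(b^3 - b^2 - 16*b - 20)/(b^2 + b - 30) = (b^2 + 4*b + 4)/(b + 6)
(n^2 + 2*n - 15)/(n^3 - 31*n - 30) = (n - 3)/(n^2 - 5*n - 6)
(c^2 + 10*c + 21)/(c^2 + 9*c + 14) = (c + 3)/(c + 2)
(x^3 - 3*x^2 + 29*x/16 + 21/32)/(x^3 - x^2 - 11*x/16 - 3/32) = (4*x - 7)/(4*x + 1)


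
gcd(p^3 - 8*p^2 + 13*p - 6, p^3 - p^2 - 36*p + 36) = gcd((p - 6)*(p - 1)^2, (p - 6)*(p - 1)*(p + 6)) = p^2 - 7*p + 6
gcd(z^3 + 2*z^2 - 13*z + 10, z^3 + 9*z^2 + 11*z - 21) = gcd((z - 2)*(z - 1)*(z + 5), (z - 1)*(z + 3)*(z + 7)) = z - 1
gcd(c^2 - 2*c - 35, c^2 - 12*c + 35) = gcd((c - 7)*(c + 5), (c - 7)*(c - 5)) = c - 7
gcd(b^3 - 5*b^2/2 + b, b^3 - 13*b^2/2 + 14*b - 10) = b - 2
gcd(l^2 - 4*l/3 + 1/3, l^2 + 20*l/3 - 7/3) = l - 1/3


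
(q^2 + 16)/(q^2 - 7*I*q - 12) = (q + 4*I)/(q - 3*I)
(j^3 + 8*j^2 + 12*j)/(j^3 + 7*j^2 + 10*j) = (j + 6)/(j + 5)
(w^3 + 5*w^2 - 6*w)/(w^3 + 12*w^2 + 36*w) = (w - 1)/(w + 6)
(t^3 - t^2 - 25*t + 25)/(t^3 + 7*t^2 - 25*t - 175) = (t - 1)/(t + 7)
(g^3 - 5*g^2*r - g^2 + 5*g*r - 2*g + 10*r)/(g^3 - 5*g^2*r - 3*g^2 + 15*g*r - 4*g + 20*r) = (g - 2)/(g - 4)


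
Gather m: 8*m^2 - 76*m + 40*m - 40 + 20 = 8*m^2 - 36*m - 20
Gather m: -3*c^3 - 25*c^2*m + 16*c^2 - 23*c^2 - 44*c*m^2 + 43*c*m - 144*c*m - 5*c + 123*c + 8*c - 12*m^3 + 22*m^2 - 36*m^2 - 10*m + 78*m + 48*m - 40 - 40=-3*c^3 - 7*c^2 + 126*c - 12*m^3 + m^2*(-44*c - 14) + m*(-25*c^2 - 101*c + 116) - 80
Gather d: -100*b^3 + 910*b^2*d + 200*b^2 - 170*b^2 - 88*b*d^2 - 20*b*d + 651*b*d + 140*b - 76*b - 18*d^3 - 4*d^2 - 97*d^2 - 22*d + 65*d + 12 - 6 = -100*b^3 + 30*b^2 + 64*b - 18*d^3 + d^2*(-88*b - 101) + d*(910*b^2 + 631*b + 43) + 6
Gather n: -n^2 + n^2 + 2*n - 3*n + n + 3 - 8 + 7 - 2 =0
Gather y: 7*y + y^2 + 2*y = y^2 + 9*y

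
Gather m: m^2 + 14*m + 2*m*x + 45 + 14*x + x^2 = m^2 + m*(2*x + 14) + x^2 + 14*x + 45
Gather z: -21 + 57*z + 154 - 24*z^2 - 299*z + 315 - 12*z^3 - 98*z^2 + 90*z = -12*z^3 - 122*z^2 - 152*z + 448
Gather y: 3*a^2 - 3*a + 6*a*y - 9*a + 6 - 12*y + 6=3*a^2 - 12*a + y*(6*a - 12) + 12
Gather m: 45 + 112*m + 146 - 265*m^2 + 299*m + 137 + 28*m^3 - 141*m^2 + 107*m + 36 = 28*m^3 - 406*m^2 + 518*m + 364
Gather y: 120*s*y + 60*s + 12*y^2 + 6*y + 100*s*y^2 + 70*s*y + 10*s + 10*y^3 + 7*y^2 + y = 70*s + 10*y^3 + y^2*(100*s + 19) + y*(190*s + 7)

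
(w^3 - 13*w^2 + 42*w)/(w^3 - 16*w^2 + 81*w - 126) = w/(w - 3)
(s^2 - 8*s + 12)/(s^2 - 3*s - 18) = (s - 2)/(s + 3)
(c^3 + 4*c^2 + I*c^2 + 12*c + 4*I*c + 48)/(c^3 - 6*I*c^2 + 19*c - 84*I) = (c + 4)/(c - 7*I)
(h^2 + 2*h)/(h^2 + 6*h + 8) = h/(h + 4)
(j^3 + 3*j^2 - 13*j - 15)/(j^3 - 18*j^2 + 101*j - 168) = (j^2 + 6*j + 5)/(j^2 - 15*j + 56)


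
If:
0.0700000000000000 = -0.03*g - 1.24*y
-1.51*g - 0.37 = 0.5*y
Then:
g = -0.23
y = -0.05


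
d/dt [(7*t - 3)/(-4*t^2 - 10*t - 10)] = (7*t^2 - 6*t - 25)/(4*t^4 + 20*t^3 + 45*t^2 + 50*t + 25)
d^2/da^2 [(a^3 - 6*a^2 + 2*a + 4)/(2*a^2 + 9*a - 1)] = 2*(199*a^3 - 15*a^2 + 231*a + 344)/(8*a^6 + 108*a^5 + 474*a^4 + 621*a^3 - 237*a^2 + 27*a - 1)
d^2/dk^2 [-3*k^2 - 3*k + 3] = -6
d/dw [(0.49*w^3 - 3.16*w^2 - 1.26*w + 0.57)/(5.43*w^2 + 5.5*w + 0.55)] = (2.6607*w^4 + 5.39*w^3 - 9.7297*w^2 - 9.6662*w - 3.828)/(29.4849*w^4 + 59.73*w^3 + 36.223*w^2 + 6.05*w + 0.3025)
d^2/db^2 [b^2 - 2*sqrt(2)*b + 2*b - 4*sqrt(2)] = 2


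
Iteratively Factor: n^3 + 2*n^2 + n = (n)*(n^2 + 2*n + 1) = n*(n + 1)*(n + 1)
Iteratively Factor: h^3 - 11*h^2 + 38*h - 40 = (h - 5)*(h^2 - 6*h + 8) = (h - 5)*(h - 4)*(h - 2)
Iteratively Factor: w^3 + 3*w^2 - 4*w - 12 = (w + 3)*(w^2 - 4) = (w + 2)*(w + 3)*(w - 2)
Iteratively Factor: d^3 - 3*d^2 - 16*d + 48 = (d - 3)*(d^2 - 16) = (d - 3)*(d + 4)*(d - 4)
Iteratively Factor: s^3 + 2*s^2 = (s + 2)*(s^2) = s*(s + 2)*(s)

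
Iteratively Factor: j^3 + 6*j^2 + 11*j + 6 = (j + 1)*(j^2 + 5*j + 6) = (j + 1)*(j + 2)*(j + 3)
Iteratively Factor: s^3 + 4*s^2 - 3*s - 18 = (s + 3)*(s^2 + s - 6) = (s + 3)^2*(s - 2)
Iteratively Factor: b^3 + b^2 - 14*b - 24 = (b - 4)*(b^2 + 5*b + 6) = (b - 4)*(b + 2)*(b + 3)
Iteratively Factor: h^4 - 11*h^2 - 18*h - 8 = (h - 4)*(h^3 + 4*h^2 + 5*h + 2) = (h - 4)*(h + 2)*(h^2 + 2*h + 1) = (h - 4)*(h + 1)*(h + 2)*(h + 1)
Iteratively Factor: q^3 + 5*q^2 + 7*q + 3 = (q + 1)*(q^2 + 4*q + 3) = (q + 1)^2*(q + 3)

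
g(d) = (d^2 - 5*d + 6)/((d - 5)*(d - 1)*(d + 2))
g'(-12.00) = -0.00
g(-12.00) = -0.10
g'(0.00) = -0.08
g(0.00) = 0.60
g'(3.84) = -0.17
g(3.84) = -0.08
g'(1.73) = 0.22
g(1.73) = -0.04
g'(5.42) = -1.22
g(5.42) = 0.60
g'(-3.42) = -0.47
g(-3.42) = -0.66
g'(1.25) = 2.56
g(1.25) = -0.43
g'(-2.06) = -264.54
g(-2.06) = -15.85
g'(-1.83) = -32.94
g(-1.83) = 5.63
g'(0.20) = 0.05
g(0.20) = 0.60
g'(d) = (2*d - 5)/((d - 5)*(d - 1)*(d + 2)) - (d^2 - 5*d + 6)/((d - 5)*(d - 1)*(d + 2)^2) - (d^2 - 5*d + 6)/((d - 5)*(d - 1)^2*(d + 2)) - (d^2 - 5*d + 6)/((d - 5)^2*(d - 1)*(d + 2))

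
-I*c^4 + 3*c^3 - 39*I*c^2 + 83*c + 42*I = (c - 6*I)*(c + I)*(c + 7*I)*(-I*c + 1)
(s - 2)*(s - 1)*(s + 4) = s^3 + s^2 - 10*s + 8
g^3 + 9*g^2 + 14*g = g*(g + 2)*(g + 7)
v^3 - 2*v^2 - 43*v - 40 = (v - 8)*(v + 1)*(v + 5)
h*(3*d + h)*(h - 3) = 3*d*h^2 - 9*d*h + h^3 - 3*h^2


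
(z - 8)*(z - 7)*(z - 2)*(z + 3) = z^4 - 14*z^3 + 35*z^2 + 146*z - 336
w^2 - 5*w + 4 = (w - 4)*(w - 1)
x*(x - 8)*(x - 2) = x^3 - 10*x^2 + 16*x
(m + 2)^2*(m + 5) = m^3 + 9*m^2 + 24*m + 20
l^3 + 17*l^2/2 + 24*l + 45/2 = (l + 5/2)*(l + 3)^2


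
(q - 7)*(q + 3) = q^2 - 4*q - 21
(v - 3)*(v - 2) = v^2 - 5*v + 6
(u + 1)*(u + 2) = u^2 + 3*u + 2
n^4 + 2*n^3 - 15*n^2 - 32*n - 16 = (n - 4)*(n + 1)^2*(n + 4)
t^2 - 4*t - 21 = (t - 7)*(t + 3)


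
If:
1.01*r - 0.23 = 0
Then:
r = 0.23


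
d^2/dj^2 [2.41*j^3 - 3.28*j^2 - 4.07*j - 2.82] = 14.46*j - 6.56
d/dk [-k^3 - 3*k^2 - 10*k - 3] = -3*k^2 - 6*k - 10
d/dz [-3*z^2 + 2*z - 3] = 2 - 6*z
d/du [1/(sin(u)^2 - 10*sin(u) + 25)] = -2*cos(u)/(sin(u) - 5)^3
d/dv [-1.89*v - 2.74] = -1.89000000000000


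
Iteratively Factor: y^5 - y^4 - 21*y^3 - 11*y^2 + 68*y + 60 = (y - 5)*(y^4 + 4*y^3 - y^2 - 16*y - 12) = (y - 5)*(y + 3)*(y^3 + y^2 - 4*y - 4) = (y - 5)*(y + 2)*(y + 3)*(y^2 - y - 2) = (y - 5)*(y + 1)*(y + 2)*(y + 3)*(y - 2)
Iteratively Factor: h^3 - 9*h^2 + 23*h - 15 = (h - 3)*(h^2 - 6*h + 5) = (h - 5)*(h - 3)*(h - 1)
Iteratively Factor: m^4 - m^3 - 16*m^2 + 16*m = (m - 1)*(m^3 - 16*m) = (m - 1)*(m + 4)*(m^2 - 4*m) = (m - 4)*(m - 1)*(m + 4)*(m)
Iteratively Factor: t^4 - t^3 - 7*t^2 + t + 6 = (t + 1)*(t^3 - 2*t^2 - 5*t + 6) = (t + 1)*(t + 2)*(t^2 - 4*t + 3) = (t - 3)*(t + 1)*(t + 2)*(t - 1)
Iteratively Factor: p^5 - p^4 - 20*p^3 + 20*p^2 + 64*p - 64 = (p - 4)*(p^4 + 3*p^3 - 8*p^2 - 12*p + 16) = (p - 4)*(p + 4)*(p^3 - p^2 - 4*p + 4) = (p - 4)*(p - 1)*(p + 4)*(p^2 - 4) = (p - 4)*(p - 1)*(p + 2)*(p + 4)*(p - 2)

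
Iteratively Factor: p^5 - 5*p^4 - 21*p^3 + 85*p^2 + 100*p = (p - 5)*(p^4 - 21*p^2 - 20*p) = (p - 5)*(p + 1)*(p^3 - p^2 - 20*p) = (p - 5)^2*(p + 1)*(p^2 + 4*p) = p*(p - 5)^2*(p + 1)*(p + 4)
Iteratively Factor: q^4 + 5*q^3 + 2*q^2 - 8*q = (q + 4)*(q^3 + q^2 - 2*q) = q*(q + 4)*(q^2 + q - 2) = q*(q + 2)*(q + 4)*(q - 1)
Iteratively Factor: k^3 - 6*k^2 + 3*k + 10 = (k - 5)*(k^2 - k - 2) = (k - 5)*(k + 1)*(k - 2)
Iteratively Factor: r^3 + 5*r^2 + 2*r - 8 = (r - 1)*(r^2 + 6*r + 8) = (r - 1)*(r + 4)*(r + 2)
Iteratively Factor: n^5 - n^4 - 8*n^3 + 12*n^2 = (n)*(n^4 - n^3 - 8*n^2 + 12*n) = n^2*(n^3 - n^2 - 8*n + 12) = n^2*(n - 2)*(n^2 + n - 6) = n^2*(n - 2)*(n + 3)*(n - 2)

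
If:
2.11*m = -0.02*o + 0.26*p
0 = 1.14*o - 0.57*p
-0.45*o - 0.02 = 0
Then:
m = -0.01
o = -0.04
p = -0.09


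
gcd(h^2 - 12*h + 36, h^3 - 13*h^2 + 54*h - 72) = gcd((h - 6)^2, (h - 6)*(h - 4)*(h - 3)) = h - 6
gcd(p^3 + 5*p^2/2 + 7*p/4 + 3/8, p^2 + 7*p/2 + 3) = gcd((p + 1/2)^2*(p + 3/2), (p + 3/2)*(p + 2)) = p + 3/2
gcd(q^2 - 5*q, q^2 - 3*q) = q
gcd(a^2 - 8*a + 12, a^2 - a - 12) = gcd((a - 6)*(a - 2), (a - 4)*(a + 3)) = 1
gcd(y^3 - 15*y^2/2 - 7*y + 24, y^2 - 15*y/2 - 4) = y - 8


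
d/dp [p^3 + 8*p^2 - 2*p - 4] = 3*p^2 + 16*p - 2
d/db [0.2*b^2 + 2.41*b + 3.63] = 0.4*b + 2.41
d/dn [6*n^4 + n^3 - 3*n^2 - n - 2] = 24*n^3 + 3*n^2 - 6*n - 1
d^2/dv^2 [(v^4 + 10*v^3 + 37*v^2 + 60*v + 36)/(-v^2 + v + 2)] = 2*(-v^6 + 3*v^5 + 3*v^4 - 143*v^3 - 414*v^2 - 372*v - 136)/(v^6 - 3*v^5 - 3*v^4 + 11*v^3 + 6*v^2 - 12*v - 8)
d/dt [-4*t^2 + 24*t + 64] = 24 - 8*t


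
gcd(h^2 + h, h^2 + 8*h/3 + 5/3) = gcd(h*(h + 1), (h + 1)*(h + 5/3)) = h + 1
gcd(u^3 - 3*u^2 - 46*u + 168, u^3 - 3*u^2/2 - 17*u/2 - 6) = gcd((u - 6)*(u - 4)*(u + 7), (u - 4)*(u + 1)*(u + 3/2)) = u - 4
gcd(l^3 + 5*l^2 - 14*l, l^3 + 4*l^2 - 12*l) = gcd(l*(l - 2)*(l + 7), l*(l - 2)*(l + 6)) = l^2 - 2*l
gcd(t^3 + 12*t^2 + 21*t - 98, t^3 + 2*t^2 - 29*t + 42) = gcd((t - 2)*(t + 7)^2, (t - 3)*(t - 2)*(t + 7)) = t^2 + 5*t - 14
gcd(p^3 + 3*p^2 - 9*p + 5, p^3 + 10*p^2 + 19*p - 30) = p^2 + 4*p - 5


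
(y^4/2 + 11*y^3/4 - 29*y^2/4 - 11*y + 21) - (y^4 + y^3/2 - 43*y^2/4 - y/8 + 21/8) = -y^4/2 + 9*y^3/4 + 7*y^2/2 - 87*y/8 + 147/8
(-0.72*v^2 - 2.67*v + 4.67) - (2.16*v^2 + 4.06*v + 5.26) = -2.88*v^2 - 6.73*v - 0.59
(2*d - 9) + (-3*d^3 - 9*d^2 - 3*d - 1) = -3*d^3 - 9*d^2 - d - 10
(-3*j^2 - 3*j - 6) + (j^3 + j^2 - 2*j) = j^3 - 2*j^2 - 5*j - 6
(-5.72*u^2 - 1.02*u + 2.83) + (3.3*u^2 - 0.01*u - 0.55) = -2.42*u^2 - 1.03*u + 2.28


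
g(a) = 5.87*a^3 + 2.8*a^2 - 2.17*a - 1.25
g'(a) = 17.61*a^2 + 5.6*a - 2.17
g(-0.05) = -1.14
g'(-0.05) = -2.41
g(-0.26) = -0.60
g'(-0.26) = -2.44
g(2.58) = 112.60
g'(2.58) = 129.50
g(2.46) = 97.74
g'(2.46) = 118.17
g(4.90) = 745.94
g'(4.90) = 448.09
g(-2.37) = -58.52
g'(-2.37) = 83.47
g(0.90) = 3.34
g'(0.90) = 17.13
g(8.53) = 3827.19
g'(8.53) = 1326.92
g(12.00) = 10519.27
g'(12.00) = 2600.87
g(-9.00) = -4034.15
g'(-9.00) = 1373.84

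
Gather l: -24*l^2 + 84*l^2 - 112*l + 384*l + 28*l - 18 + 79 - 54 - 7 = 60*l^2 + 300*l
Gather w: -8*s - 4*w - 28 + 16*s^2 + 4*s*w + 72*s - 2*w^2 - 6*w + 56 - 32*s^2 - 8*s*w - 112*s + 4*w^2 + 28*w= -16*s^2 - 48*s + 2*w^2 + w*(18 - 4*s) + 28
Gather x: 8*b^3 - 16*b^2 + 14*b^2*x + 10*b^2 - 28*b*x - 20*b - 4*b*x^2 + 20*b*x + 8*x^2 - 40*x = 8*b^3 - 6*b^2 - 20*b + x^2*(8 - 4*b) + x*(14*b^2 - 8*b - 40)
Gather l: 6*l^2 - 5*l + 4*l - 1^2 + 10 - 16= 6*l^2 - l - 7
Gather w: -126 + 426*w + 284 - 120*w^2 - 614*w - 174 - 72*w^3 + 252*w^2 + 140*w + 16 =-72*w^3 + 132*w^2 - 48*w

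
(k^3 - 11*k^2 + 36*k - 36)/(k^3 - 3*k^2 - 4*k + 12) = (k - 6)/(k + 2)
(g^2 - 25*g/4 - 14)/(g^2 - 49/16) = 4*(g - 8)/(4*g - 7)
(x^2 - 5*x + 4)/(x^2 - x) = (x - 4)/x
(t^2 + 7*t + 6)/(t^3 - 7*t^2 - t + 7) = (t + 6)/(t^2 - 8*t + 7)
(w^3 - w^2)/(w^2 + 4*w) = w*(w - 1)/(w + 4)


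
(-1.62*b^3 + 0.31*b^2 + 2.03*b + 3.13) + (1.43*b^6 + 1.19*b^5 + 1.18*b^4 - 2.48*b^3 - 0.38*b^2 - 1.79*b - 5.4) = 1.43*b^6 + 1.19*b^5 + 1.18*b^4 - 4.1*b^3 - 0.07*b^2 + 0.24*b - 2.27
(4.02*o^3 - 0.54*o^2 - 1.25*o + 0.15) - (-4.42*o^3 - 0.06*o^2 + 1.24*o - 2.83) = 8.44*o^3 - 0.48*o^2 - 2.49*o + 2.98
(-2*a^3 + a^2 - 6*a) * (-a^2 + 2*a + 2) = 2*a^5 - 5*a^4 + 4*a^3 - 10*a^2 - 12*a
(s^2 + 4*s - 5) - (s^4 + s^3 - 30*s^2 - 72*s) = -s^4 - s^3 + 31*s^2 + 76*s - 5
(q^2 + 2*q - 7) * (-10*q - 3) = -10*q^3 - 23*q^2 + 64*q + 21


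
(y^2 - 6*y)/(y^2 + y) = (y - 6)/(y + 1)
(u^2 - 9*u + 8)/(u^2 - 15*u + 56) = (u - 1)/(u - 7)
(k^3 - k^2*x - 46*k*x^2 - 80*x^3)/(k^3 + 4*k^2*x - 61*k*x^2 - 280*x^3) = (k + 2*x)/(k + 7*x)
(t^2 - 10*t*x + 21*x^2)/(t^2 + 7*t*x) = (t^2 - 10*t*x + 21*x^2)/(t*(t + 7*x))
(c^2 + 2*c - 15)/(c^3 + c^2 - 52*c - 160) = (c - 3)/(c^2 - 4*c - 32)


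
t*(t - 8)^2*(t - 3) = t^4 - 19*t^3 + 112*t^2 - 192*t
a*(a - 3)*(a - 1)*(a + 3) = a^4 - a^3 - 9*a^2 + 9*a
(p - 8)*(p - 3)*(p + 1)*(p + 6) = p^4 - 4*p^3 - 47*p^2 + 102*p + 144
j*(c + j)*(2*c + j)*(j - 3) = 2*c^2*j^2 - 6*c^2*j + 3*c*j^3 - 9*c*j^2 + j^4 - 3*j^3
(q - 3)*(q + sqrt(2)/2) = q^2 - 3*q + sqrt(2)*q/2 - 3*sqrt(2)/2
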